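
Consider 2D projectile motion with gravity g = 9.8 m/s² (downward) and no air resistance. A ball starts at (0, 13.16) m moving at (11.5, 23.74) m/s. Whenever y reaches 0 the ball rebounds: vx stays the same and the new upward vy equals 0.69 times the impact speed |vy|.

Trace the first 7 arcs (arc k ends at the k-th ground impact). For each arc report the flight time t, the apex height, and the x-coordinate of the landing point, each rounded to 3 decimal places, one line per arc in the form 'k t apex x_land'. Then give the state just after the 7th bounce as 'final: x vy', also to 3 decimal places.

1 5.347 41.914 61.492
2 4.036 19.955 107.908
3 2.785 9.501 139.934
4 1.922 4.523 162.033
5 1.326 2.154 177.280
6 0.915 1.025 187.801
7 0.631 0.488 195.061
final: 195.061 2.134

Arc 1: start y=13.160, vy=23.740 → t=5.347, apex=41.914, x_land=61.492, impact vy=-28.662
  bounce: vy ← 0.69·28.662 = 19.777
Arc 2: start y=0.000, vy=19.777 → t=4.036, apex=19.955, x_land=107.908, impact vy=-19.777
  bounce: vy ← 0.69·19.777 = 13.646
Arc 3: start y=0.000, vy=13.646 → t=2.785, apex=9.501, x_land=139.934, impact vy=-13.646
  bounce: vy ← 0.69·13.646 = 9.416
Arc 4: start y=0.000, vy=9.416 → t=1.922, apex=4.523, x_land=162.033, impact vy=-9.416
  bounce: vy ← 0.69·9.416 = 6.497
Arc 5: start y=0.000, vy=6.497 → t=1.326, apex=2.154, x_land=177.280, impact vy=-6.497
  bounce: vy ← 0.69·6.497 = 4.483
Arc 6: start y=0.000, vy=4.483 → t=0.915, apex=1.025, x_land=187.801, impact vy=-4.483
  bounce: vy ← 0.69·4.483 = 3.093
Arc 7: start y=0.000, vy=3.093 → t=0.631, apex=0.488, x_land=195.061, impact vy=-3.093
  bounce: vy ← 0.69·3.093 = 2.134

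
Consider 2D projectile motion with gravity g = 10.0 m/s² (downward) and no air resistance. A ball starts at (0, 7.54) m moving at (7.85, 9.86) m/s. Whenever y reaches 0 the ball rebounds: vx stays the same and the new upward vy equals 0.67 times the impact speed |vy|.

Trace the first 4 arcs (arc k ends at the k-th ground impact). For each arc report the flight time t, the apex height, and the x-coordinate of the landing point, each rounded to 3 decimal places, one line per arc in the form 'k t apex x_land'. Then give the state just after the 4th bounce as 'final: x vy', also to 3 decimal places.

1 2.561 12.401 20.103
2 2.110 5.567 36.669
3 1.414 2.499 47.768
4 0.947 1.122 55.204
final: 55.204 3.174

Arc 1: start y=7.540, vy=9.860 → t=2.561, apex=12.401, x_land=20.103, impact vy=-15.749
  bounce: vy ← 0.67·15.749 = 10.552
Arc 2: start y=0.000, vy=10.552 → t=2.110, apex=5.567, x_land=36.669, impact vy=-10.552
  bounce: vy ← 0.67·10.552 = 7.070
Arc 3: start y=0.000, vy=7.070 → t=1.414, apex=2.499, x_land=47.768, impact vy=-7.070
  bounce: vy ← 0.67·7.070 = 4.737
Arc 4: start y=0.000, vy=4.737 → t=0.947, apex=1.122, x_land=55.204, impact vy=-4.737
  bounce: vy ← 0.67·4.737 = 3.174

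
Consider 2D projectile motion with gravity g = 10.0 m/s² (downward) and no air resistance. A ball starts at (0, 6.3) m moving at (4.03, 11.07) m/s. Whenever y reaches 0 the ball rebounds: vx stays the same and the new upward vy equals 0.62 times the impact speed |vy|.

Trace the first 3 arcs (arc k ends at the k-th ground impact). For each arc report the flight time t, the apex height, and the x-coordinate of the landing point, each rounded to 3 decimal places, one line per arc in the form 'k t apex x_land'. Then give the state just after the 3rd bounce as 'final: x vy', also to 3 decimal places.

Arc 1: start y=6.300, vy=11.070 → t=2.684, apex=12.427, x_land=10.815, impact vy=-15.765
  bounce: vy ← 0.62·15.765 = 9.774
Arc 2: start y=0.000, vy=9.774 → t=1.955, apex=4.777, x_land=18.693, impact vy=-9.774
  bounce: vy ← 0.62·9.774 = 6.060
Arc 3: start y=0.000, vy=6.060 → t=1.212, apex=1.836, x_land=23.577, impact vy=-6.060
  bounce: vy ← 0.62·6.060 = 3.757

1 2.684 12.427 10.815
2 1.955 4.777 18.693
3 1.212 1.836 23.577
final: 23.577 3.757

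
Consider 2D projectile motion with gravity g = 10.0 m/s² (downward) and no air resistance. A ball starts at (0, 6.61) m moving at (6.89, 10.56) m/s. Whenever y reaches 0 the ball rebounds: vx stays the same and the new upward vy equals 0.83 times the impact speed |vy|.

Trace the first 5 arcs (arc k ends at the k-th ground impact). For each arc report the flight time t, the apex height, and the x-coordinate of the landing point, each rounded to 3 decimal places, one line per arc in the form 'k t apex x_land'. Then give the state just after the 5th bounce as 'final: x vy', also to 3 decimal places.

Arc 1: start y=6.610, vy=10.560 → t=2.617, apex=12.186, x_land=18.032, impact vy=-15.611
  bounce: vy ← 0.83·15.611 = 12.957
Arc 2: start y=0.000, vy=12.957 → t=2.591, apex=8.395, x_land=35.887, impact vy=-12.957
  bounce: vy ← 0.83·12.957 = 10.755
Arc 3: start y=0.000, vy=10.755 → t=2.151, apex=5.783, x_land=50.707, impact vy=-10.755
  bounce: vy ← 0.83·10.755 = 8.926
Arc 4: start y=0.000, vy=8.926 → t=1.785, apex=3.984, x_land=63.008, impact vy=-8.926
  bounce: vy ← 0.83·8.926 = 7.409
Arc 5: start y=0.000, vy=7.409 → t=1.482, apex=2.745, x_land=73.217, impact vy=-7.409
  bounce: vy ← 0.83·7.409 = 6.149

1 2.617 12.186 18.032
2 2.591 8.395 35.887
3 2.151 5.783 50.707
4 1.785 3.984 63.008
5 1.482 2.745 73.217
final: 73.217 6.149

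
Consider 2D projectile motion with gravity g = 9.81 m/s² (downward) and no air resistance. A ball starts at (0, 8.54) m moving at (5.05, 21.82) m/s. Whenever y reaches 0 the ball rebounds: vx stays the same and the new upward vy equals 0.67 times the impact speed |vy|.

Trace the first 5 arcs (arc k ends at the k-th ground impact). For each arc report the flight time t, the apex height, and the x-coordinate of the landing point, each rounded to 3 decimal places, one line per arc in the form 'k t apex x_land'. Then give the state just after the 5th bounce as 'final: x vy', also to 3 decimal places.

1 4.810 32.807 24.293
2 3.466 14.727 41.794
3 2.322 6.611 53.519
4 1.556 2.968 61.375
5 1.042 1.332 66.639
final: 66.639 3.425

Arc 1: start y=8.540, vy=21.820 → t=4.810, apex=32.807, x_land=24.293, impact vy=-25.371
  bounce: vy ← 0.67·25.371 = 16.998
Arc 2: start y=0.000, vy=16.998 → t=3.466, apex=14.727, x_land=41.794, impact vy=-16.998
  bounce: vy ← 0.67·16.998 = 11.389
Arc 3: start y=0.000, vy=11.389 → t=2.322, apex=6.611, x_land=53.519, impact vy=-11.389
  bounce: vy ← 0.67·11.389 = 7.631
Arc 4: start y=0.000, vy=7.631 → t=1.556, apex=2.968, x_land=61.375, impact vy=-7.631
  bounce: vy ← 0.67·7.631 = 5.112
Arc 5: start y=0.000, vy=5.112 → t=1.042, apex=1.332, x_land=66.639, impact vy=-5.112
  bounce: vy ← 0.67·5.112 = 3.425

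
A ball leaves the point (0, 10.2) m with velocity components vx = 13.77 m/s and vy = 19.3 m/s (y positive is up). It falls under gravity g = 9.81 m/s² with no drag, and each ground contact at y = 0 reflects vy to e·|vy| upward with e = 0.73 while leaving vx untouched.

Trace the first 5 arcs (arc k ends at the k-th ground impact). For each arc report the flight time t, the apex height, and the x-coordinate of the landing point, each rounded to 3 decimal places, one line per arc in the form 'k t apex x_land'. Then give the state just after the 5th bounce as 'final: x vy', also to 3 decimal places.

Arc 1: start y=10.200, vy=19.300 → t=4.407, apex=29.185, x_land=60.680, impact vy=-23.929
  bounce: vy ← 0.73·23.929 = 17.468
Arc 2: start y=0.000, vy=17.468 → t=3.561, apex=15.553, x_land=109.720, impact vy=-17.468
  bounce: vy ← 0.73·17.468 = 12.752
Arc 3: start y=0.000, vy=12.752 → t=2.600, apex=8.288, x_land=145.519, impact vy=-12.752
  bounce: vy ← 0.73·12.752 = 9.309
Arc 4: start y=0.000, vy=9.309 → t=1.898, apex=4.417, x_land=171.652, impact vy=-9.309
  bounce: vy ← 0.73·9.309 = 6.796
Arc 5: start y=0.000, vy=6.796 → t=1.385, apex=2.354, x_land=190.729, impact vy=-6.796
  bounce: vy ← 0.73·6.796 = 4.961

1 4.407 29.185 60.680
2 3.561 15.553 109.720
3 2.600 8.288 145.519
4 1.898 4.417 171.652
5 1.385 2.354 190.729
final: 190.729 4.961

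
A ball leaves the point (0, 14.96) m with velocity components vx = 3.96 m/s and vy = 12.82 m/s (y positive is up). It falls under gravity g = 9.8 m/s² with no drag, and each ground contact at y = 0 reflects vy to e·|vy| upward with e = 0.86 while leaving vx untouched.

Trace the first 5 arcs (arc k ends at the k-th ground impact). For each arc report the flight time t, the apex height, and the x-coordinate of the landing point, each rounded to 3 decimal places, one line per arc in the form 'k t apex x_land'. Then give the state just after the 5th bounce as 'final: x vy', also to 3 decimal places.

Arc 1: start y=14.960, vy=12.820 → t=3.491, apex=23.345, x_land=13.824, impact vy=-21.391
  bounce: vy ← 0.86·21.391 = 18.396
Arc 2: start y=0.000, vy=18.396 → t=3.754, apex=17.266, x_land=28.691, impact vy=-18.396
  bounce: vy ← 0.86·18.396 = 15.821
Arc 3: start y=0.000, vy=15.821 → t=3.229, apex=12.770, x_land=41.477, impact vy=-15.821
  bounce: vy ← 0.86·15.821 = 13.606
Arc 4: start y=0.000, vy=13.606 → t=2.777, apex=9.445, x_land=52.472, impact vy=-13.606
  bounce: vy ← 0.86·13.606 = 11.701
Arc 5: start y=0.000, vy=11.701 → t=2.388, apex=6.985, x_land=61.929, impact vy=-11.701
  bounce: vy ← 0.86·11.701 = 10.063

1 3.491 23.345 13.824
2 3.754 17.266 28.691
3 3.229 12.770 41.477
4 2.777 9.445 52.472
5 2.388 6.985 61.929
final: 61.929 10.063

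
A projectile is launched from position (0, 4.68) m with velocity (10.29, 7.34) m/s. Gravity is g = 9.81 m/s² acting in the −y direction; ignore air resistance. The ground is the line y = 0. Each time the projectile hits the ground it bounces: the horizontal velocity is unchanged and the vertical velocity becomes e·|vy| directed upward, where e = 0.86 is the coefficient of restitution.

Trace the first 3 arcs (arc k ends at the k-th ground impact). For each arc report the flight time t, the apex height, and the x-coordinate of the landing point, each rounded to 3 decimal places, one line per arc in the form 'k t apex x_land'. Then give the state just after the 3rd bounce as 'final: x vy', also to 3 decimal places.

1 1.979 7.426 20.360
2 2.116 5.492 42.137
3 1.820 4.062 60.866
final: 60.866 7.678

Arc 1: start y=4.680, vy=7.340 → t=1.979, apex=7.426, x_land=20.360, impact vy=-12.071
  bounce: vy ← 0.86·12.071 = 10.381
Arc 2: start y=0.000, vy=10.381 → t=2.116, apex=5.492, x_land=42.137, impact vy=-10.381
  bounce: vy ← 0.86·10.381 = 8.927
Arc 3: start y=0.000, vy=8.927 → t=1.820, apex=4.062, x_land=60.866, impact vy=-8.927
  bounce: vy ← 0.86·8.927 = 7.678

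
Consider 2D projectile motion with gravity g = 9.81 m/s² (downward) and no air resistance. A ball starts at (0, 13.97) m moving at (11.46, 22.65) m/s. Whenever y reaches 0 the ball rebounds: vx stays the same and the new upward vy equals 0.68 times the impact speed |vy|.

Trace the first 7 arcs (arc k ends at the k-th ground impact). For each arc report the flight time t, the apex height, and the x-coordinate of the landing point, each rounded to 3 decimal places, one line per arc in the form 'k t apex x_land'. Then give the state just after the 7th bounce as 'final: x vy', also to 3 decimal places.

Arc 1: start y=13.970, vy=22.650 → t=5.169, apex=40.118, x_land=59.234, impact vy=-28.056
  bounce: vy ← 0.68·28.056 = 19.078
Arc 2: start y=0.000, vy=19.078 → t=3.889, apex=18.551, x_land=103.807, impact vy=-19.078
  bounce: vy ← 0.68·19.078 = 12.973
Arc 3: start y=0.000, vy=12.973 → t=2.645, apex=8.578, x_land=134.117, impact vy=-12.973
  bounce: vy ← 0.68·12.973 = 8.822
Arc 4: start y=0.000, vy=8.822 → t=1.798, apex=3.966, x_land=154.728, impact vy=-8.822
  bounce: vy ← 0.68·8.822 = 5.999
Arc 5: start y=0.000, vy=5.999 → t=1.223, apex=1.834, x_land=168.743, impact vy=-5.999
  bounce: vy ← 0.68·5.999 = 4.079
Arc 6: start y=0.000, vy=4.079 → t=0.832, apex=0.848, x_land=178.273, impact vy=-4.079
  bounce: vy ← 0.68·4.079 = 2.774
Arc 7: start y=0.000, vy=2.774 → t=0.566, apex=0.392, x_land=184.754, impact vy=-2.774
  bounce: vy ← 0.68·2.774 = 1.886

1 5.169 40.118 59.234
2 3.889 18.551 103.807
3 2.645 8.578 134.117
4 1.798 3.966 154.728
5 1.223 1.834 168.743
6 0.832 0.848 178.273
7 0.566 0.392 184.754
final: 184.754 1.886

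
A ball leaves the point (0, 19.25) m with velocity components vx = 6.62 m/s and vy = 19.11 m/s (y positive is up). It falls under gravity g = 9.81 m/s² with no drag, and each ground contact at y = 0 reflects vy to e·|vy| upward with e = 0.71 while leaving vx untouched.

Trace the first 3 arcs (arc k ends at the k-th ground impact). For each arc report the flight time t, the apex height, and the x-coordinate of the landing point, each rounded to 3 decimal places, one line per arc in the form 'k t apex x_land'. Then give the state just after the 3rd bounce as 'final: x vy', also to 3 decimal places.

1 4.726 37.863 31.289
2 3.945 19.087 57.406
3 2.801 9.622 75.950
final: 75.950 9.755

Arc 1: start y=19.250, vy=19.110 → t=4.726, apex=37.863, x_land=31.289, impact vy=-27.256
  bounce: vy ← 0.71·27.256 = 19.352
Arc 2: start y=0.000, vy=19.352 → t=3.945, apex=19.087, x_land=57.406, impact vy=-19.352
  bounce: vy ← 0.71·19.352 = 13.740
Arc 3: start y=0.000, vy=13.740 → t=2.801, apex=9.622, x_land=75.950, impact vy=-13.740
  bounce: vy ← 0.71·13.740 = 9.755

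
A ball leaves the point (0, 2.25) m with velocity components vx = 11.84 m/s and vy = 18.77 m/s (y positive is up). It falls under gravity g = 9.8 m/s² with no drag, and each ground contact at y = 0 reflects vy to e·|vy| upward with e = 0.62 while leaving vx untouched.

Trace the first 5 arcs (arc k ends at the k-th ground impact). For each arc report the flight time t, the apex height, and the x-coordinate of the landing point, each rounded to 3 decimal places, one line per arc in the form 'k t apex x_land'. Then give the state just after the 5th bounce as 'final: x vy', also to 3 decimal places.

Arc 1: start y=2.250, vy=18.770 → t=3.947, apex=20.225, x_land=46.732, impact vy=-19.910
  bounce: vy ← 0.62·19.910 = 12.344
Arc 2: start y=0.000, vy=12.344 → t=2.519, apex=7.775, x_land=76.560, impact vy=-12.344
  bounce: vy ← 0.62·12.344 = 7.653
Arc 3: start y=0.000, vy=7.653 → t=1.562, apex=2.989, x_land=95.053, impact vy=-7.653
  bounce: vy ← 0.62·7.653 = 4.745
Arc 4: start y=0.000, vy=4.745 → t=0.968, apex=1.149, x_land=106.519, impact vy=-4.745
  bounce: vy ← 0.62·4.745 = 2.942
Arc 5: start y=0.000, vy=2.942 → t=0.600, apex=0.442, x_land=113.628, impact vy=-2.942
  bounce: vy ← 0.62·2.942 = 1.824

1 3.947 20.225 46.732
2 2.519 7.775 76.560
3 1.562 2.989 95.053
4 0.968 1.149 106.519
5 0.600 0.442 113.628
final: 113.628 1.824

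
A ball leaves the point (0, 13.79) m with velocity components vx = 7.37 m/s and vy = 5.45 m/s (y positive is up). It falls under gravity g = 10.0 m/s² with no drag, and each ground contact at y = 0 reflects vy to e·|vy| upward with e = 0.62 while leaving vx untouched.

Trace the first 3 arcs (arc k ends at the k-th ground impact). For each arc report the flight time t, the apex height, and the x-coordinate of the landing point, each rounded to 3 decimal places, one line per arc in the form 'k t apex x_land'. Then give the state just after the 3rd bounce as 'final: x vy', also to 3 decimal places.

Arc 1: start y=13.790, vy=5.450 → t=2.293, apex=15.275, x_land=16.898, impact vy=-17.479
  bounce: vy ← 0.62·17.479 = 10.837
Arc 2: start y=0.000, vy=10.837 → t=2.167, apex=5.872, x_land=32.872, impact vy=-10.837
  bounce: vy ← 0.62·10.837 = 6.719
Arc 3: start y=0.000, vy=6.719 → t=1.344, apex=2.257, x_land=42.775, impact vy=-6.719
  bounce: vy ← 0.62·6.719 = 4.166

1 2.293 15.275 16.898
2 2.167 5.872 32.872
3 1.344 2.257 42.775
final: 42.775 4.166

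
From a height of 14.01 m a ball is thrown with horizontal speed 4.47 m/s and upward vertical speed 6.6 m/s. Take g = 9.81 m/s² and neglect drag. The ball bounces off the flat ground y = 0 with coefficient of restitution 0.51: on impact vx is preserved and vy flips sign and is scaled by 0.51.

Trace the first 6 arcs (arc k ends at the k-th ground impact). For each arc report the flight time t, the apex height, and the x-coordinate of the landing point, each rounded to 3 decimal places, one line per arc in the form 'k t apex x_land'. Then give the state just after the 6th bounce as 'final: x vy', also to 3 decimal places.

1 2.492 16.230 11.138
2 1.855 4.221 19.432
3 0.946 1.098 23.662
4 0.483 0.286 25.819
5 0.246 0.074 26.919
6 0.126 0.019 27.480
final: 27.480 0.314

Arc 1: start y=14.010, vy=6.600 → t=2.492, apex=16.230, x_land=11.138, impact vy=-17.845
  bounce: vy ← 0.51·17.845 = 9.101
Arc 2: start y=0.000, vy=9.101 → t=1.855, apex=4.221, x_land=19.432, impact vy=-9.101
  bounce: vy ← 0.51·9.101 = 4.641
Arc 3: start y=0.000, vy=4.641 → t=0.946, apex=1.098, x_land=23.662, impact vy=-4.641
  bounce: vy ← 0.51·4.641 = 2.367
Arc 4: start y=0.000, vy=2.367 → t=0.483, apex=0.286, x_land=25.819, impact vy=-2.367
  bounce: vy ← 0.51·2.367 = 1.207
Arc 5: start y=0.000, vy=1.207 → t=0.246, apex=0.074, x_land=26.919, impact vy=-1.207
  bounce: vy ← 0.51·1.207 = 0.616
Arc 6: start y=0.000, vy=0.616 → t=0.126, apex=0.019, x_land=27.480, impact vy=-0.616
  bounce: vy ← 0.51·0.616 = 0.314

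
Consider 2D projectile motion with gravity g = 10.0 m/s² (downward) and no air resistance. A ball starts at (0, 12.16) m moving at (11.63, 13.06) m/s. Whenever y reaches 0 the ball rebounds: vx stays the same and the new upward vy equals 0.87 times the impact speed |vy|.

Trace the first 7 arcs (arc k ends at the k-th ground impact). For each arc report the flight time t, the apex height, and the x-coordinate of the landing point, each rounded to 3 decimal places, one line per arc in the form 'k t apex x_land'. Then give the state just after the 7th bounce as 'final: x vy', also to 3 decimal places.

Arc 1: start y=12.160, vy=13.060 → t=3.340, apex=20.688, x_land=38.846, impact vy=-20.341
  bounce: vy ← 0.87·20.341 = 17.697
Arc 2: start y=0.000, vy=17.697 → t=3.539, apex=15.659, x_land=80.008, impact vy=-17.697
  bounce: vy ← 0.87·17.697 = 15.396
Arc 3: start y=0.000, vy=15.396 → t=3.079, apex=11.852, x_land=115.820, impact vy=-15.396
  bounce: vy ← 0.87·15.396 = 13.395
Arc 4: start y=0.000, vy=13.395 → t=2.679, apex=8.971, x_land=146.976, impact vy=-13.395
  bounce: vy ← 0.87·13.395 = 11.653
Arc 5: start y=0.000, vy=11.653 → t=2.331, apex=6.790, x_land=174.082, impact vy=-11.653
  bounce: vy ← 0.87·11.653 = 10.138
Arc 6: start y=0.000, vy=10.138 → t=2.028, apex=5.139, x_land=197.664, impact vy=-10.138
  bounce: vy ← 0.87·10.138 = 8.820
Arc 7: start y=0.000, vy=8.820 → t=1.764, apex=3.890, x_land=218.181, impact vy=-8.820
  bounce: vy ← 0.87·8.820 = 7.674

1 3.340 20.688 38.846
2 3.539 15.659 80.008
3 3.079 11.852 115.820
4 2.679 8.971 146.976
5 2.331 6.790 174.082
6 2.028 5.139 197.664
7 1.764 3.890 218.181
final: 218.181 7.674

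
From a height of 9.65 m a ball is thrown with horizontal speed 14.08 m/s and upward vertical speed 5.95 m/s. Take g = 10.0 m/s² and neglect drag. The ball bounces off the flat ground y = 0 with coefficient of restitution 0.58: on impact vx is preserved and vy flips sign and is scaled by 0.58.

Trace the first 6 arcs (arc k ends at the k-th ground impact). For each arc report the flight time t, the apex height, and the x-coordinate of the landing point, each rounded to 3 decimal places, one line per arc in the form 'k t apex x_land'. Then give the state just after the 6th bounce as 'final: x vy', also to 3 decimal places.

1 2.106 11.420 29.657
2 1.753 3.842 54.340
3 1.017 1.292 68.657
4 0.590 0.435 76.961
5 0.342 0.146 81.777
6 0.198 0.049 84.570
final: 84.570 0.575

Arc 1: start y=9.650, vy=5.950 → t=2.106, apex=11.420, x_land=29.657, impact vy=-15.113
  bounce: vy ← 0.58·15.113 = 8.766
Arc 2: start y=0.000, vy=8.766 → t=1.753, apex=3.842, x_land=54.340, impact vy=-8.766
  bounce: vy ← 0.58·8.766 = 5.084
Arc 3: start y=0.000, vy=5.084 → t=1.017, apex=1.292, x_land=68.657, impact vy=-5.084
  bounce: vy ← 0.58·5.084 = 2.949
Arc 4: start y=0.000, vy=2.949 → t=0.590, apex=0.435, x_land=76.961, impact vy=-2.949
  bounce: vy ← 0.58·2.949 = 1.710
Arc 5: start y=0.000, vy=1.710 → t=0.342, apex=0.146, x_land=81.777, impact vy=-1.710
  bounce: vy ← 0.58·1.710 = 0.992
Arc 6: start y=0.000, vy=0.992 → t=0.198, apex=0.049, x_land=84.570, impact vy=-0.992
  bounce: vy ← 0.58·0.992 = 0.575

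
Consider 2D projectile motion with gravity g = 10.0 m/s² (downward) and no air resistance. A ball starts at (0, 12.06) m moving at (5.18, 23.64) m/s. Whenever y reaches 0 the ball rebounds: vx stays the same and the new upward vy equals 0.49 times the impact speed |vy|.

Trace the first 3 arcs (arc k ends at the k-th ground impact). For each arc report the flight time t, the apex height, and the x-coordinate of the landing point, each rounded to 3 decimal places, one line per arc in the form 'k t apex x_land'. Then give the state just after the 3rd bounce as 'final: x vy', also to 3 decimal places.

Arc 1: start y=12.060, vy=23.640 → t=5.193, apex=40.002, x_land=26.897, impact vy=-28.285
  bounce: vy ← 0.49·28.285 = 13.860
Arc 2: start y=0.000, vy=13.860 → t=2.772, apex=9.605, x_land=41.256, impact vy=-13.860
  bounce: vy ← 0.49·13.860 = 6.791
Arc 3: start y=0.000, vy=6.791 → t=1.358, apex=2.306, x_land=48.292, impact vy=-6.791
  bounce: vy ← 0.49·6.791 = 3.328

1 5.193 40.002 26.897
2 2.772 9.605 41.256
3 1.358 2.306 48.292
final: 48.292 3.328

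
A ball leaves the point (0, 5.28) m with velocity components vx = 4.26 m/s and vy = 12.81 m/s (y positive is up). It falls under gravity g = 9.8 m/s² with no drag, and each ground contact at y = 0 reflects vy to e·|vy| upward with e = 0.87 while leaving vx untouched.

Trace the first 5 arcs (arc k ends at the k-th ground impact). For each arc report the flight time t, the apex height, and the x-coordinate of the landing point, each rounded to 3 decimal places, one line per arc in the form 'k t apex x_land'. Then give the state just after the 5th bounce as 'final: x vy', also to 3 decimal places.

Arc 1: start y=5.280, vy=12.810 → t=2.976, apex=13.652, x_land=12.679, impact vy=-16.358
  bounce: vy ← 0.87·16.358 = 14.231
Arc 2: start y=0.000, vy=14.231 → t=2.904, apex=10.333, x_land=25.052, impact vy=-14.231
  bounce: vy ← 0.87·14.231 = 12.381
Arc 3: start y=0.000, vy=12.381 → t=2.527, apex=7.821, x_land=35.816, impact vy=-12.381
  bounce: vy ← 0.87·12.381 = 10.772
Arc 4: start y=0.000, vy=10.772 → t=2.198, apex=5.920, x_land=45.181, impact vy=-10.772
  bounce: vy ← 0.87·10.772 = 9.371
Arc 5: start y=0.000, vy=9.371 → t=1.913, apex=4.481, x_land=53.328, impact vy=-9.371
  bounce: vy ← 0.87·9.371 = 8.153

1 2.976 13.652 12.679
2 2.904 10.333 25.052
3 2.527 7.821 35.816
4 2.198 5.920 45.181
5 1.913 4.481 53.328
final: 53.328 8.153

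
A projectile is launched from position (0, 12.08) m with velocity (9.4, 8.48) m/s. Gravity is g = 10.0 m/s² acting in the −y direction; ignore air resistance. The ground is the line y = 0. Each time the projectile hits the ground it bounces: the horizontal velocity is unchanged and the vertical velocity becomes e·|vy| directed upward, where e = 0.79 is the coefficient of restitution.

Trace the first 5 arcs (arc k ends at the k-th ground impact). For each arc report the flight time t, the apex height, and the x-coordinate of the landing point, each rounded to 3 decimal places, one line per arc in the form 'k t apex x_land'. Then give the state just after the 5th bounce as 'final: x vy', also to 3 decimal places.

1 2.619 15.676 24.615
2 2.798 9.783 50.912
3 2.210 6.106 71.687
4 1.746 3.811 88.099
5 1.379 2.378 101.065
final: 101.065 5.448

Arc 1: start y=12.080, vy=8.480 → t=2.619, apex=15.676, x_land=24.615, impact vy=-17.706
  bounce: vy ← 0.79·17.706 = 13.988
Arc 2: start y=0.000, vy=13.988 → t=2.798, apex=9.783, x_land=50.912, impact vy=-13.988
  bounce: vy ← 0.79·13.988 = 11.050
Arc 3: start y=0.000, vy=11.050 → t=2.210, apex=6.106, x_land=71.687, impact vy=-11.050
  bounce: vy ← 0.79·11.050 = 8.730
Arc 4: start y=0.000, vy=8.730 → t=1.746, apex=3.811, x_land=88.099, impact vy=-8.730
  bounce: vy ← 0.79·8.730 = 6.897
Arc 5: start y=0.000, vy=6.897 → t=1.379, apex=2.378, x_land=101.065, impact vy=-6.897
  bounce: vy ← 0.79·6.897 = 5.448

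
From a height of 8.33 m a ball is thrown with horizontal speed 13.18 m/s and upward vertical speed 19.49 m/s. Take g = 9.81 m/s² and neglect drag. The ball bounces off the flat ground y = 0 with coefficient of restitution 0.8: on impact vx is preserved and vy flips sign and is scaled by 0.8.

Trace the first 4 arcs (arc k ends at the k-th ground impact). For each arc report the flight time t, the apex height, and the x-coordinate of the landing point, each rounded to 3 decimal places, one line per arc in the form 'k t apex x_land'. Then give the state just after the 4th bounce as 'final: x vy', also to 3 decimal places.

1 4.363 27.691 57.501
2 3.802 17.722 107.607
3 3.041 11.342 147.691
4 2.433 7.259 179.758
final: 179.758 9.547

Arc 1: start y=8.330, vy=19.490 → t=4.363, apex=27.691, x_land=57.501, impact vy=-23.309
  bounce: vy ← 0.8·23.309 = 18.647
Arc 2: start y=0.000, vy=18.647 → t=3.802, apex=17.722, x_land=107.607, impact vy=-18.647
  bounce: vy ← 0.8·18.647 = 14.918
Arc 3: start y=0.000, vy=14.918 → t=3.041, apex=11.342, x_land=147.691, impact vy=-14.918
  bounce: vy ← 0.8·14.918 = 11.934
Arc 4: start y=0.000, vy=11.934 → t=2.433, apex=7.259, x_land=179.758, impact vy=-11.934
  bounce: vy ← 0.8·11.934 = 9.547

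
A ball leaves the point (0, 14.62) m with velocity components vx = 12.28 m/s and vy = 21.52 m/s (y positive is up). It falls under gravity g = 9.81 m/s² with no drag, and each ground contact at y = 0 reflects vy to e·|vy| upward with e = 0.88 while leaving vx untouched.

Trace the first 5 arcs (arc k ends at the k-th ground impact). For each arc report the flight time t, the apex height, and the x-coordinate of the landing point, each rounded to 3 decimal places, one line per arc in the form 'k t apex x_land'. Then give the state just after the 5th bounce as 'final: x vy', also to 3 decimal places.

1 4.985 38.224 61.219
2 4.913 29.601 121.553
3 4.324 22.923 174.646
4 3.805 17.751 221.369
5 3.348 13.747 262.484
final: 262.484 14.452

Arc 1: start y=14.620, vy=21.520 → t=4.985, apex=38.224, x_land=61.219, impact vy=-27.385
  bounce: vy ← 0.88·27.385 = 24.099
Arc 2: start y=0.000, vy=24.099 → t=4.913, apex=29.601, x_land=121.553, impact vy=-24.099
  bounce: vy ← 0.88·24.099 = 21.207
Arc 3: start y=0.000, vy=21.207 → t=4.324, apex=22.923, x_land=174.646, impact vy=-21.207
  bounce: vy ← 0.88·21.207 = 18.662
Arc 4: start y=0.000, vy=18.662 → t=3.805, apex=17.751, x_land=221.369, impact vy=-18.662
  bounce: vy ← 0.88·18.662 = 16.423
Arc 5: start y=0.000, vy=16.423 → t=3.348, apex=13.747, x_land=262.484, impact vy=-16.423
  bounce: vy ← 0.88·16.423 = 14.452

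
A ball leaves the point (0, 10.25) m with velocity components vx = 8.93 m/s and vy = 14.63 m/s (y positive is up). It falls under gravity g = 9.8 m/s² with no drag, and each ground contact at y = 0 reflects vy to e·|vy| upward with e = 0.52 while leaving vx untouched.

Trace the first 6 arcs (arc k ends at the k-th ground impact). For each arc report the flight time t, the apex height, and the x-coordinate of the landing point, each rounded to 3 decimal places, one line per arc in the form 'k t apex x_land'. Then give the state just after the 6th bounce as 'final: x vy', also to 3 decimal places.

1 3.571 21.170 31.893
2 2.162 5.724 51.197
3 1.124 1.548 61.235
4 0.585 0.419 66.455
5 0.304 0.113 69.169
6 0.158 0.031 70.581
final: 70.581 0.403

Arc 1: start y=10.250, vy=14.630 → t=3.571, apex=21.170, x_land=31.893, impact vy=-20.370
  bounce: vy ← 0.52·20.370 = 10.592
Arc 2: start y=0.000, vy=10.592 → t=2.162, apex=5.724, x_land=51.197, impact vy=-10.592
  bounce: vy ← 0.52·10.592 = 5.508
Arc 3: start y=0.000, vy=5.508 → t=1.124, apex=1.548, x_land=61.235, impact vy=-5.508
  bounce: vy ← 0.52·5.508 = 2.864
Arc 4: start y=0.000, vy=2.864 → t=0.585, apex=0.419, x_land=66.455, impact vy=-2.864
  bounce: vy ← 0.52·2.864 = 1.489
Arc 5: start y=0.000, vy=1.489 → t=0.304, apex=0.113, x_land=69.169, impact vy=-1.489
  bounce: vy ← 0.52·1.489 = 0.774
Arc 6: start y=0.000, vy=0.774 → t=0.158, apex=0.031, x_land=70.581, impact vy=-0.774
  bounce: vy ← 0.52·0.774 = 0.403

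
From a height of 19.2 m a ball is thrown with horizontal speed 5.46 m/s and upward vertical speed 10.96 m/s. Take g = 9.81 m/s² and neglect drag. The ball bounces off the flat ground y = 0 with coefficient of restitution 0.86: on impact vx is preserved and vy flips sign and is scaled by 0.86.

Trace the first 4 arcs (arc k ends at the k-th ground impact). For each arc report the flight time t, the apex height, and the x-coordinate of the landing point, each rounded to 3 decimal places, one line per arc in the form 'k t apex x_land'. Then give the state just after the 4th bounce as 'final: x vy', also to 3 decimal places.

Arc 1: start y=19.200, vy=10.960 → t=3.389, apex=25.322, x_land=18.506, impact vy=-22.290
  bounce: vy ← 0.86·22.290 = 19.169
Arc 2: start y=0.000, vy=19.169 → t=3.908, apex=18.728, x_land=39.844, impact vy=-19.169
  bounce: vy ← 0.86·19.169 = 16.485
Arc 3: start y=0.000, vy=16.485 → t=3.361, apex=13.852, x_land=58.195, impact vy=-16.485
  bounce: vy ← 0.86·16.485 = 14.177
Arc 4: start y=0.000, vy=14.177 → t=2.890, apex=10.245, x_land=73.976, impact vy=-14.177
  bounce: vy ← 0.86·14.177 = 12.193

1 3.389 25.322 18.506
2 3.908 18.728 39.844
3 3.361 13.852 58.195
4 2.890 10.245 73.976
final: 73.976 12.193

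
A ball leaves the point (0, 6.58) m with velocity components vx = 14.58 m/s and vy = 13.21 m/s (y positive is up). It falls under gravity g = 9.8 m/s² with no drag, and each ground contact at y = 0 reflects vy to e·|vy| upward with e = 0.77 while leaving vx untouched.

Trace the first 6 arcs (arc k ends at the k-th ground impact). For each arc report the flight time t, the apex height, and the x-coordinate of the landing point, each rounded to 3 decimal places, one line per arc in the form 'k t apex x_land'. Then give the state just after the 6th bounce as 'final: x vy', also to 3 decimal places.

1 3.126 15.483 45.571
2 2.737 9.180 85.483
3 2.108 5.443 116.216
4 1.623 3.227 139.880
5 1.250 1.913 158.102
6 0.962 1.134 172.132
final: 172.132 3.631

Arc 1: start y=6.580, vy=13.210 → t=3.126, apex=15.483, x_land=45.571, impact vy=-17.420
  bounce: vy ← 0.77·17.420 = 13.414
Arc 2: start y=0.000, vy=13.414 → t=2.737, apex=9.180, x_land=85.483, impact vy=-13.414
  bounce: vy ← 0.77·13.414 = 10.329
Arc 3: start y=0.000, vy=10.329 → t=2.108, apex=5.443, x_land=116.216, impact vy=-10.329
  bounce: vy ← 0.77·10.329 = 7.953
Arc 4: start y=0.000, vy=7.953 → t=1.623, apex=3.227, x_land=139.880, impact vy=-7.953
  bounce: vy ← 0.77·7.953 = 6.124
Arc 5: start y=0.000, vy=6.124 → t=1.250, apex=1.913, x_land=158.102, impact vy=-6.124
  bounce: vy ← 0.77·6.124 = 4.715
Arc 6: start y=0.000, vy=4.715 → t=0.962, apex=1.134, x_land=172.132, impact vy=-4.715
  bounce: vy ← 0.77·4.715 = 3.631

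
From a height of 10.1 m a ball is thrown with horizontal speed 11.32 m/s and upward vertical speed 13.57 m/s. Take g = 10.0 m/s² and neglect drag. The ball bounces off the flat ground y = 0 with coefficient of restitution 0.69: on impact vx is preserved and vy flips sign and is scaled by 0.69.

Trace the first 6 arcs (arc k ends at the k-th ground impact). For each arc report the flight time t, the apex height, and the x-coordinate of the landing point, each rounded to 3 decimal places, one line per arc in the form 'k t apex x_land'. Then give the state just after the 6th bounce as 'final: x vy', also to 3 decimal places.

Arc 1: start y=10.100, vy=13.570 → t=3.322, apex=19.307, x_land=37.606, impact vy=-19.651
  bounce: vy ← 0.69·19.651 = 13.559
Arc 2: start y=0.000, vy=13.559 → t=2.712, apex=9.192, x_land=68.303, impact vy=-13.559
  bounce: vy ← 0.69·13.559 = 9.356
Arc 3: start y=0.000, vy=9.356 → t=1.871, apex=4.376, x_land=89.484, impact vy=-9.356
  bounce: vy ← 0.69·9.356 = 6.455
Arc 4: start y=0.000, vy=6.455 → t=1.291, apex=2.084, x_land=104.099, impact vy=-6.455
  bounce: vy ← 0.69·6.455 = 4.454
Arc 5: start y=0.000, vy=4.454 → t=0.891, apex=0.992, x_land=114.184, impact vy=-4.454
  bounce: vy ← 0.69·4.454 = 3.073
Arc 6: start y=0.000, vy=3.073 → t=0.615, apex=0.472, x_land=121.142, impact vy=-3.073
  bounce: vy ← 0.69·3.073 = 2.121

1 3.322 19.307 37.606
2 2.712 9.192 68.303
3 1.871 4.376 89.484
4 1.291 2.084 104.099
5 0.891 0.992 114.184
6 0.615 0.472 121.142
final: 121.142 2.121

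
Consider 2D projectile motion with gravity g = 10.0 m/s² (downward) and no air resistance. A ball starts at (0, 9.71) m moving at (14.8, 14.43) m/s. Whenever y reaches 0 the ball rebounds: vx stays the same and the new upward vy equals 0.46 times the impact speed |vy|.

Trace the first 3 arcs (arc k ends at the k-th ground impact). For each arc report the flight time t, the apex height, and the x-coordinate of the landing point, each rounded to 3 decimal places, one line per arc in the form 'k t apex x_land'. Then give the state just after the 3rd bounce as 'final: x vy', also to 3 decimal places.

1 3.449 20.121 51.046
2 1.846 4.258 78.360
3 0.849 0.901 90.925
final: 90.925 1.953

Arc 1: start y=9.710, vy=14.430 → t=3.449, apex=20.121, x_land=51.046, impact vy=-20.061
  bounce: vy ← 0.46·20.061 = 9.228
Arc 2: start y=0.000, vy=9.228 → t=1.846, apex=4.258, x_land=78.360, impact vy=-9.228
  bounce: vy ← 0.46·9.228 = 4.245
Arc 3: start y=0.000, vy=4.245 → t=0.849, apex=0.901, x_land=90.925, impact vy=-4.245
  bounce: vy ← 0.46·4.245 = 1.953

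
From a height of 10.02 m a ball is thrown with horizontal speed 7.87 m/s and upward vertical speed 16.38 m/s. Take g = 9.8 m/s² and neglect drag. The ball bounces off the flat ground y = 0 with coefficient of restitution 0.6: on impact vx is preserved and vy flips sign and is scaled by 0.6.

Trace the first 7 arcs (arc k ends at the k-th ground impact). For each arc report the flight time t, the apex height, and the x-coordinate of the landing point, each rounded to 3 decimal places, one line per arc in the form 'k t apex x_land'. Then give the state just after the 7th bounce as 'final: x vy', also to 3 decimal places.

Arc 1: start y=10.020, vy=16.380 → t=3.871, apex=23.709, x_land=30.466, impact vy=-21.557
  bounce: vy ← 0.6·21.557 = 12.934
Arc 2: start y=0.000, vy=12.934 → t=2.640, apex=8.535, x_land=51.239, impact vy=-12.934
  bounce: vy ← 0.6·12.934 = 7.760
Arc 3: start y=0.000, vy=7.760 → t=1.584, apex=3.073, x_land=63.704, impact vy=-7.760
  bounce: vy ← 0.6·7.760 = 4.656
Arc 4: start y=0.000, vy=4.656 → t=0.950, apex=1.106, x_land=71.182, impact vy=-4.656
  bounce: vy ← 0.6·4.656 = 2.794
Arc 5: start y=0.000, vy=2.794 → t=0.570, apex=0.398, x_land=75.669, impact vy=-2.794
  bounce: vy ← 0.6·2.794 = 1.676
Arc 6: start y=0.000, vy=1.676 → t=0.342, apex=0.143, x_land=78.362, impact vy=-1.676
  bounce: vy ← 0.6·1.676 = 1.006
Arc 7: start y=0.000, vy=1.006 → t=0.205, apex=0.052, x_land=79.977, impact vy=-1.006
  bounce: vy ← 0.6·1.006 = 0.603

1 3.871 23.709 30.466
2 2.640 8.535 51.239
3 1.584 3.073 63.704
4 0.950 1.106 71.182
5 0.570 0.398 75.669
6 0.342 0.143 78.362
7 0.205 0.052 79.977
final: 79.977 0.603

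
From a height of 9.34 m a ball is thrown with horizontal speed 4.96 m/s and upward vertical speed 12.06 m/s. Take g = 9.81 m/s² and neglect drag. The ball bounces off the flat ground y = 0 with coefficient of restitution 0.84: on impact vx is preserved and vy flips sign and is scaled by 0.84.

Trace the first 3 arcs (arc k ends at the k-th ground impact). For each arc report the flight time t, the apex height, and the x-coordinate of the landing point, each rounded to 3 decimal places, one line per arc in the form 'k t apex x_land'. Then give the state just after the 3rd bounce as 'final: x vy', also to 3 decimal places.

Arc 1: start y=9.340, vy=12.060 → t=3.077, apex=16.753, x_land=15.264, impact vy=-18.130
  bounce: vy ← 0.84·18.130 = 15.229
Arc 2: start y=0.000, vy=15.229 → t=3.105, apex=11.821, x_land=30.664, impact vy=-15.229
  bounce: vy ← 0.84·15.229 = 12.792
Arc 3: start y=0.000, vy=12.792 → t=2.608, apex=8.341, x_land=43.600, impact vy=-12.792
  bounce: vy ← 0.84·12.792 = 10.746

1 3.077 16.753 15.264
2 3.105 11.821 30.664
3 2.608 8.341 43.600
final: 43.600 10.746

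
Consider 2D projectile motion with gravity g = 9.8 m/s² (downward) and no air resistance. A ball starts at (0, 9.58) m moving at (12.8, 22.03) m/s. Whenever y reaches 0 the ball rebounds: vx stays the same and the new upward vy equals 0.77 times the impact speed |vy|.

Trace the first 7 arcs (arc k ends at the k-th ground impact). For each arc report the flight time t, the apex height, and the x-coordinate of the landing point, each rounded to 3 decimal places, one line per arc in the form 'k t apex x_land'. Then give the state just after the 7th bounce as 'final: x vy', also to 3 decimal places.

Arc 1: start y=9.580, vy=22.030 → t=4.895, apex=34.341, x_land=62.660, impact vy=-25.944
  bounce: vy ← 0.77·25.944 = 19.977
Arc 2: start y=0.000, vy=19.977 → t=4.077, apex=20.361, x_land=114.844, impact vy=-19.977
  bounce: vy ← 0.77·19.977 = 15.382
Arc 3: start y=0.000, vy=15.382 → t=3.139, apex=12.072, x_land=155.026, impact vy=-15.382
  bounce: vy ← 0.77·15.382 = 11.844
Arc 4: start y=0.000, vy=11.844 → t=2.417, apex=7.157, x_land=185.966, impact vy=-11.844
  bounce: vy ← 0.77·11.844 = 9.120
Arc 5: start y=0.000, vy=9.120 → t=1.861, apex=4.244, x_land=209.790, impact vy=-9.120
  bounce: vy ← 0.77·9.120 = 7.022
Arc 6: start y=0.000, vy=7.022 → t=1.433, apex=2.516, x_land=228.135, impact vy=-7.022
  bounce: vy ← 0.77·7.022 = 5.407
Arc 7: start y=0.000, vy=5.407 → t=1.104, apex=1.492, x_land=242.260, impact vy=-5.407
  bounce: vy ← 0.77·5.407 = 4.164

1 4.895 34.341 62.660
2 4.077 20.361 114.844
3 3.139 12.072 155.026
4 2.417 7.157 185.966
5 1.861 4.244 209.790
6 1.433 2.516 228.135
7 1.104 1.492 242.260
final: 242.260 4.164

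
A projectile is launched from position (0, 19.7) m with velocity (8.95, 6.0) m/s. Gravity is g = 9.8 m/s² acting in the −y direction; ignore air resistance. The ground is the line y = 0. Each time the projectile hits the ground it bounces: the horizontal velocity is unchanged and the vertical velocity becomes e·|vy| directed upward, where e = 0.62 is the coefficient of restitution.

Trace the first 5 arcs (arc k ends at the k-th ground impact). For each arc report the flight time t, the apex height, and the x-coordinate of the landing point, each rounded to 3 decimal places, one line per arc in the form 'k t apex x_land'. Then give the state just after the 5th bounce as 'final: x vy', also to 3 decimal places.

1 2.709 21.537 24.243
2 2.600 8.279 47.510
3 1.612 3.182 61.935
4 0.999 1.223 70.879
5 0.620 0.470 76.424
final: 76.424 1.882

Arc 1: start y=19.700, vy=6.000 → t=2.709, apex=21.537, x_land=24.243, impact vy=-20.546
  bounce: vy ← 0.62·20.546 = 12.738
Arc 2: start y=0.000, vy=12.738 → t=2.600, apex=8.279, x_land=47.510, impact vy=-12.738
  bounce: vy ← 0.62·12.738 = 7.898
Arc 3: start y=0.000, vy=7.898 → t=1.612, apex=3.182, x_land=61.935, impact vy=-7.898
  bounce: vy ← 0.62·7.898 = 4.897
Arc 4: start y=0.000, vy=4.897 → t=0.999, apex=1.223, x_land=70.879, impact vy=-4.897
  bounce: vy ← 0.62·4.897 = 3.036
Arc 5: start y=0.000, vy=3.036 → t=0.620, apex=0.470, x_land=76.424, impact vy=-3.036
  bounce: vy ← 0.62·3.036 = 1.882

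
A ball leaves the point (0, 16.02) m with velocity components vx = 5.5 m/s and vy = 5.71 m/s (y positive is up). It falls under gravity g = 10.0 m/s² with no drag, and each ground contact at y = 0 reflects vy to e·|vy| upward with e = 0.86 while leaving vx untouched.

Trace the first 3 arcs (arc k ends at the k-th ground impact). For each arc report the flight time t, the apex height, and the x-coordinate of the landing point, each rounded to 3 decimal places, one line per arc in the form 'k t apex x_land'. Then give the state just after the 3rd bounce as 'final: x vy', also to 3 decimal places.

1 2.450 17.650 13.474
2 3.232 13.054 31.248
3 2.779 9.655 46.533
final: 46.533 11.950

Arc 1: start y=16.020, vy=5.710 → t=2.450, apex=17.650, x_land=13.474, impact vy=-18.788
  bounce: vy ← 0.86·18.788 = 16.158
Arc 2: start y=0.000, vy=16.158 → t=3.232, apex=13.054, x_land=31.248, impact vy=-16.158
  bounce: vy ← 0.86·16.158 = 13.896
Arc 3: start y=0.000, vy=13.896 → t=2.779, apex=9.655, x_land=46.533, impact vy=-13.896
  bounce: vy ← 0.86·13.896 = 11.950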